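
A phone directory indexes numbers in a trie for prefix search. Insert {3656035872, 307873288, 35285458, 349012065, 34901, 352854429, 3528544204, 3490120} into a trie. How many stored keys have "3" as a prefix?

Walk to "3"; the words in its subtree are exactly those with that prefix.
Matches: "307873288", "34901", "3490120", "349012065", "3528544204", "352854429", "35285458", "3656035872"
Count: 8

8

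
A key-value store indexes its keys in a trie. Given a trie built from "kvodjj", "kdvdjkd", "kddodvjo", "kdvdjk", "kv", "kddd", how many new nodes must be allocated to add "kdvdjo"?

1

The longest prefix of "kdvdjo" already in the trie is "kdvdj" (length 5).
So 6 − 5 = 1 new nodes.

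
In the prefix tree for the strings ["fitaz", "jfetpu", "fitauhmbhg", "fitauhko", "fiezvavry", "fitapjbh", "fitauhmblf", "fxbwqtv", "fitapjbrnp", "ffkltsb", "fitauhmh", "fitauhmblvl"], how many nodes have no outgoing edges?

A leaf is a node with no children — equivalently, the end of a word that is not a proper prefix of any other stored word.
Those words: "ffkltsb", "fiezvavry", "fitapjbh", "fitapjbrnp", "fitauhko", "fitauhmbhg", "fitauhmblf", "fitauhmblvl", "fitauhmh", "fitaz", "fxbwqtv", "jfetpu"
Leaf count: 12

12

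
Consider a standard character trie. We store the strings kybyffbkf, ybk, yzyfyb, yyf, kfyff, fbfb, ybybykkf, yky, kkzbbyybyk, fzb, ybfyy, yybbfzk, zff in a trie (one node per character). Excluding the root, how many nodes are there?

For each word, the new-node count is its length minus the longest prefix already in the trie:
  "kybyffbkf" → 9 new (k, y, b, y, f, f, b, k, f)
  "ybk" → 3 new (y, b, k)
  "yzyfyb" → prefix "y" already present; 5 new (z, y, f, y, b)
  "yyf" → prefix "y" already present; 2 new (y, f)
  "kfyff" → prefix "k" already present; 4 new (f, y, f, f)
  "fbfb" → 4 new (f, b, f, b)
  "ybybykkf" → prefix "yb" already present; 6 new (y, b, y, k, k, f)
  "yky" → prefix "y" already present; 2 new (k, y)
  "kkzbbyybyk" → prefix "k" already present; 9 new (k, z, b, b, y, y, b, y, k)
  "fzb" → prefix "f" already present; 2 new (z, b)
  "ybfyy" → prefix "yb" already present; 3 new (f, y, y)
  "yybbfzk" → prefix "yy" already present; 5 new (b, b, f, z, k)
  "zff" → 3 new (z, f, f)
Total nodes = 9 + 3 + 5 + 2 + 4 + 4 + 6 + 2 + 9 + 2 + 3 + 5 + 3 = 57

57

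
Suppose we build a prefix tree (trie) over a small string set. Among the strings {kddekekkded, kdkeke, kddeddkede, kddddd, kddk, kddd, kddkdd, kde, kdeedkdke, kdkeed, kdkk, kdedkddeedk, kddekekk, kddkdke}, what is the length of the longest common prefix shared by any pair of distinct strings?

8

The deepest shared node is where two words last agree before diverging.
e.g. "kddekekk" and "kddekekkded" share the prefix "kddekekk" of length 8; no pair shares a longer one.
Longest shared-prefix length: 8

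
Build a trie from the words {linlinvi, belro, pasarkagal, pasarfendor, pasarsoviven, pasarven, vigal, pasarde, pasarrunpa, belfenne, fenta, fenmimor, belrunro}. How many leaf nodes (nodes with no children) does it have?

Leaves are exactly the stored words that no other stored word extends.
Those words: "belfenne", "belro", "belrunro", "fenmimor", "fenta", "linlinvi", "pasarde", "pasarfendor", "pasarkagal", "pasarrunpa", "pasarsoviven", "pasarven", "vigal"
Leaf count: 13

13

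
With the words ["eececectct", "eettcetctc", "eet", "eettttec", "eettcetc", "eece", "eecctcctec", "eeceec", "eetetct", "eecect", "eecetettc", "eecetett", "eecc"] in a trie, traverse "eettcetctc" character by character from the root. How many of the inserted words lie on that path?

Traverse "eettcetctc" character by character; count nodes along the way that are marked as word ends.
Prefixes of the query that are stored words: "eet", "eettcetc", "eettcetctc"
Count: 3

3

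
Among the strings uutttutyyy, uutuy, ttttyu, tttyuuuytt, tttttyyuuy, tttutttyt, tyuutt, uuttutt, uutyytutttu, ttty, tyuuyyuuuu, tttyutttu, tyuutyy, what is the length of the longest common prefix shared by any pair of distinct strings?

5

Equivalently: take the maximum, over all pairs, of their longest common prefix length.
"tttyutttu" and "tttyuuuytt" agree on "tttyu" (5 characters) before diverging; nothing deeper is shared.
Longest shared-prefix length: 5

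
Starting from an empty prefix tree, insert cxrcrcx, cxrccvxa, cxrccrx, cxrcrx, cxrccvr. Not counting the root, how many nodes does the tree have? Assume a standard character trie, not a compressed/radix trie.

15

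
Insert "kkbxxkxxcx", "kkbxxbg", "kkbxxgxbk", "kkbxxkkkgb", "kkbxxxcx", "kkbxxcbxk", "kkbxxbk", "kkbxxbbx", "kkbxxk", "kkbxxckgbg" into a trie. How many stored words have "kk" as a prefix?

Traverse to the node for "kk", then collect every word in that subtree.
Words under "kk": kkbxxbbx, kkbxxbg, kkbxxbk, kkbxxcbxk, kkbxxckgbg, kkbxxgxbk, kkbxxk, kkbxxkkkgb, kkbxxkxxcx, kkbxxxcx
Count: 10

10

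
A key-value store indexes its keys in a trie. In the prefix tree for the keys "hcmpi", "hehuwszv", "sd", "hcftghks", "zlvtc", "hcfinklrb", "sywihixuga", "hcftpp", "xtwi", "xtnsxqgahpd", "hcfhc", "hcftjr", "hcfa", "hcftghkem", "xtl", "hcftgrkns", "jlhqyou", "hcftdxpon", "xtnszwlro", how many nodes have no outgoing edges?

A leaf is a node with no children — equivalently, the end of a word that is not a proper prefix of any other stored word.
Those words: "hcfa", "hcfhc", "hcfinklrb", "hcftdxpon", "hcftghkem", "hcftghks", "hcftgrkns", "hcftjr", "hcftpp", "hcmpi", "hehuwszv", "jlhqyou", "sd", "sywihixuga", "xtl", "xtnsxqgahpd", "xtnszwlro", "xtwi", "zlvtc"
Leaf count: 19

19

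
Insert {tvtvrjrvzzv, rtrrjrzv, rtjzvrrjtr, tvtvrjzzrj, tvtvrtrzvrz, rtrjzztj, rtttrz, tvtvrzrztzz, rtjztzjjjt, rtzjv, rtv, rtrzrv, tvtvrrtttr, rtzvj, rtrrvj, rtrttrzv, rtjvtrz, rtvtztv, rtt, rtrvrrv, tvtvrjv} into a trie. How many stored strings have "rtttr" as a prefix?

Traverse to the node for "rtttr", then collect every word in that subtree.
Words under "rtttr": rtttrz
Count: 1

1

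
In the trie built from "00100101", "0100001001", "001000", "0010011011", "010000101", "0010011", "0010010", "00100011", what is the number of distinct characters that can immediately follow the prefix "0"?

2

Follow the path "0" to its node, then look at its outgoing edges.
Characters that immediately follow "0" among the stored strings: {0, 1}.
That node has 2 child edges.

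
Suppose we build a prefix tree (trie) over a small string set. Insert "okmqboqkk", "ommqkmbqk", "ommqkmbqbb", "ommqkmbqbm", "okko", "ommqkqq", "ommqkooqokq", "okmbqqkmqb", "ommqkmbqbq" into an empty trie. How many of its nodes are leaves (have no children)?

A leaf is a node with no children — equivalently, the end of a word that is not a proper prefix of any other stored word.
Those words: "okko", "okmbqqkmqb", "okmqboqkk", "ommqkmbqbb", "ommqkmbqbm", "ommqkmbqbq", "ommqkmbqk", "ommqkooqokq", "ommqkqq"
Leaf count: 9

9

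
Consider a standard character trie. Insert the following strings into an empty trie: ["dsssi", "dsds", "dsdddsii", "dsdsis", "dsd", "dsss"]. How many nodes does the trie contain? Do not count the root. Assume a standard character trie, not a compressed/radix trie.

Trace insertions, counting only characters that open a new branch:
  "dsssi" → 5 new (d, s, s, s, i)
  "dsds" → prefix "ds" already present; 2 new (d, s)
  "dsdddsii" → prefix "dsd" already present; 5 new (d, d, s, i, i)
  "dsdsis" → prefix "dsds" already present; 2 new (i, s)
  "dsd" → prefix "dsd" already present; 0 new (none)
  "dsss" → prefix "dsss" already present; 0 new (none)
Total nodes = 5 + 2 + 5 + 2 + 0 + 0 = 14

14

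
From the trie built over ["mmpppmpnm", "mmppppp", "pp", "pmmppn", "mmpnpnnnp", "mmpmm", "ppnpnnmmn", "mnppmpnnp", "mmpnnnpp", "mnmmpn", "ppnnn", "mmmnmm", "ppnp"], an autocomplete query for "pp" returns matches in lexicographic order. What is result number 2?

DFS of the "pp" subtree visits, in order: "pp", "ppnnn", "ppnp", "ppnpnnmmn"
Position 2: ppnnn

ppnnn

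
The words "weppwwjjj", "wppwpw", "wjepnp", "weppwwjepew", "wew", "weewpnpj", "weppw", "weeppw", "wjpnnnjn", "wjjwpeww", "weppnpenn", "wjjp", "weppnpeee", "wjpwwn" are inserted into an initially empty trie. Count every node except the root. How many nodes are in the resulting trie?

56

Count nodes per top-level branch (shared prefixes stored once):
  'w'-branch (weeppw, weewpnpj, weppnpeee, weppnpenn, weppw, weppwwjepew, weppwwjjj, wew, wjepnp, wjjp, wjjwpeww, wjpnnnjn, wjpwwn, wppwpw): 56 nodes
Sum: 56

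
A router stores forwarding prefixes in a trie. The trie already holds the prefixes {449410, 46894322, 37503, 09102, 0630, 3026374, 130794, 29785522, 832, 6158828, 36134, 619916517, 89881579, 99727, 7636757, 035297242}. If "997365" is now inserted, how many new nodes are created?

3

The longest prefix of "997365" already in the trie is "997" (length 3).
Each of the 3 remaining characters creates one node.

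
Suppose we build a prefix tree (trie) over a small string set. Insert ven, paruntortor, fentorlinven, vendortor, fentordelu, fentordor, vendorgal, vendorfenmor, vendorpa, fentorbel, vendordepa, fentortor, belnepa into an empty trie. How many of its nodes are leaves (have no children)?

A leaf is a node with no children — equivalently, the end of a word that is not a proper prefix of any other stored word.
Those words: "belnepa", "fentorbel", "fentordelu", "fentordor", "fentorlinven", "fentortor", "paruntortor", "vendordepa", "vendorfenmor", "vendorgal", "vendorpa", "vendortor"
Leaf count: 12

12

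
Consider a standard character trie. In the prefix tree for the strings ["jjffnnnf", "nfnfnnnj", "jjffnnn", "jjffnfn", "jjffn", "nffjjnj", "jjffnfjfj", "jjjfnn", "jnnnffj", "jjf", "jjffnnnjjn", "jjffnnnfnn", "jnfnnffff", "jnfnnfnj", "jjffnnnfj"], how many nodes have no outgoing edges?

11

A leaf is a node with no children — equivalently, the end of a word that is not a proper prefix of any other stored word.
Those words: "jjffnfjfj", "jjffnfn", "jjffnnnfj", "jjffnnnfnn", "jjffnnnjjn", "jjjfnn", "jnfnnffff", "jnfnnfnj", "jnnnffj", "nffjjnj", "nfnfnnnj"
Leaf count: 11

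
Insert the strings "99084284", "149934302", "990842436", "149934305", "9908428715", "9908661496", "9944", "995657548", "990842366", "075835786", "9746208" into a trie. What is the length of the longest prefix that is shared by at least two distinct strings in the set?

Equivalently: take the maximum, over all pairs, of their longest common prefix length.
e.g. "149934302" and "149934305" share the prefix "14993430" of length 8; no pair shares a longer one.
Longest shared-prefix length: 8

8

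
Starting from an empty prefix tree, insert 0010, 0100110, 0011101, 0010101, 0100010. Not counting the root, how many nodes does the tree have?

Trie structure (* marks end of a word):
(root)
└─ 0
   ├─ 0
   │  └─ 1
   │     ├─ 0 *
   │     │  └─ 1
   │     │     └─ 0
   │     │        └─ 1 *
   │     └─ 1
   │        └─ 1
   │           └─ 0
   │              └─ 1 *
   └─ 1
      └─ 0
         └─ 0
            ├─ 0
            │  └─ 1
            │     └─ 0 *
            └─ 1
               └─ 1
                  └─ 0 *
Counting every labelled node above: 20.

20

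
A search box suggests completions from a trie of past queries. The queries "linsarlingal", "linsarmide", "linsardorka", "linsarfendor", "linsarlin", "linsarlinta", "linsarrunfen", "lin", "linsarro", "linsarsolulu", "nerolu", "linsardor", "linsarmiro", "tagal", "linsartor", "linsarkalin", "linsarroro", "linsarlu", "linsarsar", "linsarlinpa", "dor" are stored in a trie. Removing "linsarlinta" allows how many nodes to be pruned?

A node on "linsarlinta"'s path can go only if nothing else ends at it or branches off below it.
The suffix "ta" (2 nodes) is used only by "linsarlinta"; the node for "linsarlin" still has the child "g", so pruning stops there.
Nodes removed: 2

2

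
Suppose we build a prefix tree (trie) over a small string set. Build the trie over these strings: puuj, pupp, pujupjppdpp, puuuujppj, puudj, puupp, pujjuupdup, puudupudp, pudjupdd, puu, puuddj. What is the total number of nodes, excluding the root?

45

Insert word by word; a character creates a node only if that edge doesn't already exist:
  "puuj" → 4 new (p, u, u, j)
  "pupp" → prefix "pu" already present; 2 new (p, p)
  "pujupjppdpp" → prefix "pu" already present; 9 new (j, u, p, j, p, p, d, p, p)
  "puuuujppj" → prefix "puu" already present; 6 new (u, u, j, p, p, j)
  "puudj" → prefix "puu" already present; 2 new (d, j)
  "puupp" → prefix "puu" already present; 2 new (p, p)
  "pujjuupdup" → prefix "puj" already present; 7 new (j, u, u, p, d, u, p)
  "puudupudp" → prefix "puud" already present; 5 new (u, p, u, d, p)
  "pudjupdd" → prefix "pu" already present; 6 new (d, j, u, p, d, d)
  "puu" → prefix "puu" already present; 0 new (none)
  "puuddj" → prefix "puud" already present; 2 new (d, j)
Total nodes = 4 + 2 + 9 + 6 + 2 + 2 + 7 + 5 + 6 + 0 + 2 = 45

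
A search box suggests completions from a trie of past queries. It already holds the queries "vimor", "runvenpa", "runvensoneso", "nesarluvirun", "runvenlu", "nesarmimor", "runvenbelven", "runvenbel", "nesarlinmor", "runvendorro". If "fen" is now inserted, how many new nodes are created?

3

Nothing in the trie begins with "f"; the whole of "fen" is new.
3 − 0 = 3 new nodes.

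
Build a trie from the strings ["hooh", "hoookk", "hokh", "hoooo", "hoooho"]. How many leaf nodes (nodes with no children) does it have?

A leaf is a node with no children — equivalently, the end of a word that is not a proper prefix of any other stored word.
Those words: "hokh", "hooh", "hoooho", "hoookk", "hoooo"
Leaf count: 5

5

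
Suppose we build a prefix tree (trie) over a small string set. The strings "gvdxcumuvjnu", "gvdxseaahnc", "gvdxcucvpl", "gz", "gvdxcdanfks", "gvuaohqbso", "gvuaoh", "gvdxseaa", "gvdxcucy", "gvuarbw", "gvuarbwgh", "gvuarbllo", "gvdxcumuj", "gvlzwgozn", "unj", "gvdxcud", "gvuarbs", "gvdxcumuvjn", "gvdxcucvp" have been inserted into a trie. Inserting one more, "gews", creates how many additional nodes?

The longest prefix of "gews" already in the trie is "g" (length 1).
Each of the 3 remaining characters creates one node.

3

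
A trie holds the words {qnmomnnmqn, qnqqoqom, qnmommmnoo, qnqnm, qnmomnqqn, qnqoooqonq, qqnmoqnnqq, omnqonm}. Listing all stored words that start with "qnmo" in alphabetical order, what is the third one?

Words with prefix "qnmo", in lexicographic order: "qnmommmnoo", "qnmomnnmqn", "qnmomnqqn"
The 3rd is qnmomnqqn.

qnmomnqqn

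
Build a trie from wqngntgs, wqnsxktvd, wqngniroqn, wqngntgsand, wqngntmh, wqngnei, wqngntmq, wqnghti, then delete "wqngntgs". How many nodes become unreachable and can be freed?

A node on "wqngntgs"'s path can go only if nothing else ends at it or branches off below it.
Every node on "wqngntgs" is still needed (e.g. by "wqngntgsand"), so nothing is freed.
Nodes removed: 0

0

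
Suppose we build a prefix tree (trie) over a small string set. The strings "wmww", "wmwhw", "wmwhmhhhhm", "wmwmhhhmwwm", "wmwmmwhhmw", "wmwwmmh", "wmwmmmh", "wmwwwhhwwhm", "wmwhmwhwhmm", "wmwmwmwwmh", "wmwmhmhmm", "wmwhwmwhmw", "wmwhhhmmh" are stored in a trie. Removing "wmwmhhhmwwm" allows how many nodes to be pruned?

6

Walk "wmwmhhhmwwm" from the leaf back toward the root, removing each node that no remaining word uses.
The suffix "hhmwwm" (6 nodes) is used only by "wmwmhhhmwwm"; the node for "wmwmh" still has the child "m", so pruning stops there.
Nodes removed: 6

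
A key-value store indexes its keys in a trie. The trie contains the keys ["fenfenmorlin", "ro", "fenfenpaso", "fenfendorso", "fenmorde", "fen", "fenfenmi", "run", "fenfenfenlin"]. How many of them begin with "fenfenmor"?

Filter for entries beginning with "fenfenmor":
Matches: "fenfenmorlin"
Count: 1

1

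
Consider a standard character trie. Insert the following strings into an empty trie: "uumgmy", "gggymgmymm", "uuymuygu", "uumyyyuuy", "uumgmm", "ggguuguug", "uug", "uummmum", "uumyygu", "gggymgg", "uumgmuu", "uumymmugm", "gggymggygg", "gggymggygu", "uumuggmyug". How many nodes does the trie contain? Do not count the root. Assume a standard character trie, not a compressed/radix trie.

For each word, the new-node count is its length minus the longest prefix already in the trie:
  "uumgmy" → 6 new (u, u, m, g, m, y)
  "gggymgmymm" → 10 new (g, g, g, y, m, g, m, y, m, m)
  "uuymuygu" → prefix "uu" already present; 6 new (y, m, u, y, g, u)
  "uumyyyuuy" → prefix "uum" already present; 6 new (y, y, y, u, u, y)
  "uumgmm" → prefix "uumgm" already present; 1 new (m)
  "ggguuguug" → prefix "ggg" already present; 6 new (u, u, g, u, u, g)
  "uug" → prefix "uu" already present; 1 new (g)
  "uummmum" → prefix "uum" already present; 4 new (m, m, u, m)
  "uumyygu" → prefix "uumyy" already present; 2 new (g, u)
  "gggymgg" → prefix "gggymg" already present; 1 new (g)
  "uumgmuu" → prefix "uumgm" already present; 2 new (u, u)
  "uumymmugm" → prefix "uumy" already present; 5 new (m, m, u, g, m)
  "gggymggygg" → prefix "gggymgg" already present; 3 new (y, g, g)
  "gggymggygu" → prefix "gggymggyg" already present; 1 new (u)
  "uumuggmyug" → prefix "uum" already present; 7 new (u, g, g, m, y, u, g)
Total nodes = 6 + 10 + 6 + 6 + 1 + 6 + 1 + 4 + 2 + 1 + 2 + 5 + 3 + 1 + 7 = 61

61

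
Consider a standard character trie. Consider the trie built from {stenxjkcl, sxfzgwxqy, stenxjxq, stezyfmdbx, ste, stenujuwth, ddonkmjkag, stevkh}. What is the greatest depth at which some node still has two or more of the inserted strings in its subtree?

Equivalently: take the maximum, over all pairs, of their longest common prefix length.
e.g. "stenxjkcl" and "stenxjxq" share the prefix "stenxj" of length 6; no pair shares a longer one.
Longest shared-prefix length: 6

6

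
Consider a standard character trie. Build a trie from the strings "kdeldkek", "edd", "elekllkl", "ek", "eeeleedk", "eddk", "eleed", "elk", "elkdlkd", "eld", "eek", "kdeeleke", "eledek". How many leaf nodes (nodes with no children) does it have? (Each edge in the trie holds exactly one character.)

11

Leaves are exactly the stored words that no other stored word extends.
Those words: "eddk", "eeeleedk", "eek", "ek", "eld", "eledek", "eleed", "elekllkl", "elkdlkd", "kdeeleke", "kdeldkek"
Leaf count: 11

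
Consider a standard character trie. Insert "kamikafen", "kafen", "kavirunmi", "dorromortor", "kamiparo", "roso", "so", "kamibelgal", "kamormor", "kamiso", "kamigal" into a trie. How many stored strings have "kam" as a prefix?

6

Traverse to the node for "kam", then collect every word in that subtree.
Words under "kam": kamibelgal, kamigal, kamikafen, kamiparo, kamiso, kamormor
Count: 6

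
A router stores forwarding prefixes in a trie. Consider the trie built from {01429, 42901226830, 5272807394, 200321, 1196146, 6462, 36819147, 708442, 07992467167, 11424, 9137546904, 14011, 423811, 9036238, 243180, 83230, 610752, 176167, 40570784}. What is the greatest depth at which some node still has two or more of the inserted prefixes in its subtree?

2

Look for the deepest trie node that still has at least two words in its subtree.
e.g. "11424" and "1196146" share the prefix "11" of length 2; no pair shares a longer one.
Longest shared-prefix length: 2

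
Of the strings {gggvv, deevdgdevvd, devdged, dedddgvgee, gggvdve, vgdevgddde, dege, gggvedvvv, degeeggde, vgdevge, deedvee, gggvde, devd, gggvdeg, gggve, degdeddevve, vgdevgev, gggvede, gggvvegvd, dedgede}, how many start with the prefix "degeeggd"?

Traverse to the node for "degeeggd", then collect every word in that subtree.
Matches: "degeeggde"
Count: 1

1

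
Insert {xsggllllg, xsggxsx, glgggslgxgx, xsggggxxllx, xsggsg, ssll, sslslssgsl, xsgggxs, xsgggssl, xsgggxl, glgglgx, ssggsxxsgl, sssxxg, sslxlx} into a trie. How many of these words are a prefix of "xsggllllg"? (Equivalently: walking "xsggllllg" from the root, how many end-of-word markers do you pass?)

1

Traverse "xsggllllg" character by character; count nodes along the way that are marked as word ends.
Prefixes of the query that are stored words: "xsggllllg"
Count: 1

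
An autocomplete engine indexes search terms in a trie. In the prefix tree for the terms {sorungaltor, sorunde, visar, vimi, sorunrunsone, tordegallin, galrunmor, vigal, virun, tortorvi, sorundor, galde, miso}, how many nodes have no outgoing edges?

13

Leaves are exactly the stored words that no other stored word extends.
Those words: "galde", "galrunmor", "miso", "sorunde", "sorundor", "sorungaltor", "sorunrunsone", "tordegallin", "tortorvi", "vigal", "vimi", "virun", "visar"
Leaf count: 13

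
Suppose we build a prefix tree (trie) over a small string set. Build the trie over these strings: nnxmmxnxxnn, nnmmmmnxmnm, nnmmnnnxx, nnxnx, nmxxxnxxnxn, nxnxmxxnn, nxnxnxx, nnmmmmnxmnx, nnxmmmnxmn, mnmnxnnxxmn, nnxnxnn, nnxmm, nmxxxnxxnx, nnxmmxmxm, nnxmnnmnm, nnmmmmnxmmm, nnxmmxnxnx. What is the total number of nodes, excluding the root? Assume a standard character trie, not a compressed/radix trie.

79

Trace insertions, counting only characters that open a new branch:
  "nnxmmxnxxnn" → 11 new (n, n, x, m, m, x, n, x, x, n, n)
  "nnmmmmnxmnm" → prefix "nn" already present; 9 new (m, m, m, m, n, x, m, n, m)
  "nnmmnnnxx" → prefix "nnmm" already present; 5 new (n, n, n, x, x)
  "nnxnx" → prefix "nnx" already present; 2 new (n, x)
  "nmxxxnxxnxn" → prefix "n" already present; 10 new (m, x, x, x, n, x, x, n, x, n)
  "nxnxmxxnn" → prefix "n" already present; 8 new (x, n, x, m, x, x, n, n)
  "nxnxnxx" → prefix "nxnx" already present; 3 new (n, x, x)
  "nnmmmmnxmnx" → prefix "nnmmmmnxmn" already present; 1 new (x)
  "nnxmmmnxmn" → prefix "nnxmm" already present; 5 new (m, n, x, m, n)
  "mnmnxnnxxmn" → 11 new (m, n, m, n, x, n, n, x, x, m, n)
  "nnxnxnn" → prefix "nnxnx" already present; 2 new (n, n)
  "nnxmm" → prefix "nnxmm" already present; 0 new (none)
  "nmxxxnxxnx" → prefix "nmxxxnxxnx" already present; 0 new (none)
  "nnxmmxmxm" → prefix "nnxmmx" already present; 3 new (m, x, m)
  "nnxmnnmnm" → prefix "nnxm" already present; 5 new (n, n, m, n, m)
  "nnmmmmnxmmm" → prefix "nnmmmmnxm" already present; 2 new (m, m)
  "nnxmmxnxnx" → prefix "nnxmmxnx" already present; 2 new (n, x)
Total nodes = 11 + 9 + 5 + 2 + 10 + 8 + 3 + 1 + 5 + 11 + 2 + 0 + 0 + 3 + 5 + 2 + 2 = 79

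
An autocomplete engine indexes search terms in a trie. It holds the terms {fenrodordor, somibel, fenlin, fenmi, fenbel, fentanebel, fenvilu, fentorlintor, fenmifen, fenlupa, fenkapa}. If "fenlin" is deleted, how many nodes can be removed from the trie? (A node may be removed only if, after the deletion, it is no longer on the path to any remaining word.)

2

A node on "fenlin"'s path can go only if nothing else ends at it or branches off below it.
The suffix "in" (2 nodes) is used only by "fenlin"; the node for "fenl" still has the child "u", so pruning stops there.
Nodes removed: 2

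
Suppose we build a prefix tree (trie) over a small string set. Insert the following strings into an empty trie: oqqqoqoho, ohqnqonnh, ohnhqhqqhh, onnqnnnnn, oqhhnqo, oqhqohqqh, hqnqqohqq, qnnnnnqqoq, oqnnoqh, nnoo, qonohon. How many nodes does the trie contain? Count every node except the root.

78

Insert word by word; a character creates a node only if that edge doesn't already exist:
  "oqqqoqoho" → 9 new (o, q, q, q, o, q, o, h, o)
  "ohqnqonnh" → prefix "o" already present; 8 new (h, q, n, q, o, n, n, h)
  "ohnhqhqqhh" → prefix "oh" already present; 8 new (n, h, q, h, q, q, h, h)
  "onnqnnnnn" → prefix "o" already present; 8 new (n, n, q, n, n, n, n, n)
  "oqhhnqo" → prefix "oq" already present; 5 new (h, h, n, q, o)
  "oqhqohqqh" → prefix "oqh" already present; 6 new (q, o, h, q, q, h)
  "hqnqqohqq" → 9 new (h, q, n, q, q, o, h, q, q)
  "qnnnnnqqoq" → 10 new (q, n, n, n, n, n, q, q, o, q)
  "oqnnoqh" → prefix "oq" already present; 5 new (n, n, o, q, h)
  "nnoo" → 4 new (n, n, o, o)
  "qonohon" → prefix "q" already present; 6 new (o, n, o, h, o, n)
Total nodes = 9 + 8 + 8 + 8 + 5 + 6 + 9 + 10 + 5 + 4 + 6 = 78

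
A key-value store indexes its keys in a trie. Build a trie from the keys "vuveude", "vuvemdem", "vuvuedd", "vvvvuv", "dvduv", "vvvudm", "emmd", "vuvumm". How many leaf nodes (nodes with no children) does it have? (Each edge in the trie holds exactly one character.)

8

Leaves are exactly the stored words that no other stored word extends.
Those words: "dvduv", "emmd", "vuvemdem", "vuveude", "vuvuedd", "vuvumm", "vvvudm", "vvvvuv"
Leaf count: 8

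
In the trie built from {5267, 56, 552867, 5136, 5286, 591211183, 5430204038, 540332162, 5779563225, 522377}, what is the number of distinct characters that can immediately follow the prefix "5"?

7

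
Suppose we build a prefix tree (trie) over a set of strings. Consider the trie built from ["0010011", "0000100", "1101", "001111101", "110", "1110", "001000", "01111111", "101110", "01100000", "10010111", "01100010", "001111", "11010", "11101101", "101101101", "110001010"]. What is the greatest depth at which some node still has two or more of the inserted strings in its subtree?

6

Equivalently: take the maximum, over all pairs, of their longest common prefix length.
e.g. "001111" and "001111101" share the prefix "001111" of length 6; no pair shares a longer one.
Longest shared-prefix length: 6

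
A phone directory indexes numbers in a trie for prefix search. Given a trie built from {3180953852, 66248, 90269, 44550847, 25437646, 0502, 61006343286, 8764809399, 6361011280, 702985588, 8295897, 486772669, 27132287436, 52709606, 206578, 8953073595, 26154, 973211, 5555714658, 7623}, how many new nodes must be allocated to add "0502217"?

3

The longest prefix of "0502217" already in the trie is "0502" (length 4).
So 7 − 4 = 3 new nodes.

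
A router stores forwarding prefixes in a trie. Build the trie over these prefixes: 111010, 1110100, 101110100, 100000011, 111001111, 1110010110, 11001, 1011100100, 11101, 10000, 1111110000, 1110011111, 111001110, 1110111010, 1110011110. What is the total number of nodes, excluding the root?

53

For each word, the new-node count is its length minus the longest prefix already in the trie:
  "111010" → 6 new (1, 1, 1, 0, 1, 0)
  "1110100" → prefix "111010" already present; 1 new (0)
  "101110100" → prefix "1" already present; 8 new (0, 1, 1, 1, 0, 1, 0, 0)
  "100000011" → prefix "10" already present; 7 new (0, 0, 0, 0, 0, 1, 1)
  "111001111" → prefix "1110" already present; 5 new (0, 1, 1, 1, 1)
  "1110010110" → prefix "111001" already present; 4 new (0, 1, 1, 0)
  "11001" → prefix "11" already present; 3 new (0, 0, 1)
  "1011100100" → prefix "101110" already present; 4 new (0, 1, 0, 0)
  "11101" → prefix "11101" already present; 0 new (none)
  "10000" → prefix "10000" already present; 0 new (none)
  "1111110000" → prefix "111" already present; 7 new (1, 1, 1, 0, 0, 0, 0)
  "1110011111" → prefix "111001111" already present; 1 new (1)
  "111001110" → prefix "11100111" already present; 1 new (0)
  "1110111010" → prefix "11101" already present; 5 new (1, 1, 0, 1, 0)
  "1110011110" → prefix "111001111" already present; 1 new (0)
Total nodes = 6 + 1 + 8 + 7 + 5 + 4 + 3 + 4 + 0 + 0 + 7 + 1 + 1 + 5 + 1 = 53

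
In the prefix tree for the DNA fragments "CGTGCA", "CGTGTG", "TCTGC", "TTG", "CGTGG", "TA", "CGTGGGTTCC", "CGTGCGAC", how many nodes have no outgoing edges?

7

Leaves are exactly the stored words that no other stored word extends.
Those words: "CGTGCA", "CGTGCGAC", "CGTGGGTTCC", "CGTGTG", "TA", "TCTGC", "TTG"
Leaf count: 7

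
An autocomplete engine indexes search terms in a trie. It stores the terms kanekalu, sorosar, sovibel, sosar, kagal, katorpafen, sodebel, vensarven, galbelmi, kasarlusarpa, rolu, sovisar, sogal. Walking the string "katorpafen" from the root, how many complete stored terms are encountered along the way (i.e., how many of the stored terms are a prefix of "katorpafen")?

Walk "katorpafen" from the root; an end-of-word marker is hit whenever a stored word is a prefix of "katorpafen".
Prefixes of the query that are stored words: "katorpafen"
Count: 1

1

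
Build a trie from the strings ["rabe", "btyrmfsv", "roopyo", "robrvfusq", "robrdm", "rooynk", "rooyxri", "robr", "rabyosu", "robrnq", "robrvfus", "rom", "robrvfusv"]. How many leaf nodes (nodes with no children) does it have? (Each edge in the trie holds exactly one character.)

A leaf is a node with no children — equivalently, the end of a word that is not a proper prefix of any other stored word.
Those words: "btyrmfsv", "rabe", "rabyosu", "robrdm", "robrnq", "robrvfusq", "robrvfusv", "rom", "roopyo", "rooynk", "rooyxri"
Leaf count: 11

11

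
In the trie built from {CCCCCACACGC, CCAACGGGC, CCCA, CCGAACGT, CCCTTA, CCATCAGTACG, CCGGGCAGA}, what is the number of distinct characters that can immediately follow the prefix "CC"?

Walk "CC" from the root, arriving at one node.
Distinct next characters after "CC": A, C, G.
That node has 3 child edges.

3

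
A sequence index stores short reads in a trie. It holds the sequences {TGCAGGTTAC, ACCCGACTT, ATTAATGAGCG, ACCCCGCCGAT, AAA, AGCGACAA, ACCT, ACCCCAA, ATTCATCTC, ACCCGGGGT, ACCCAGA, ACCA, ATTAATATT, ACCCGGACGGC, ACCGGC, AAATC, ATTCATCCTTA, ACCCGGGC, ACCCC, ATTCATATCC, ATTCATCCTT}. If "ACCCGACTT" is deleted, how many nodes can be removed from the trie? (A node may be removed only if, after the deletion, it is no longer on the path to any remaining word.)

4

A node on "ACCCGACTT"'s path can go only if nothing else ends at it or branches off below it.
The suffix "ACTT" (4 nodes) is used only by "ACCCGACTT"; the node for "ACCCG" still has the child "G", so pruning stops there.
Nodes removed: 4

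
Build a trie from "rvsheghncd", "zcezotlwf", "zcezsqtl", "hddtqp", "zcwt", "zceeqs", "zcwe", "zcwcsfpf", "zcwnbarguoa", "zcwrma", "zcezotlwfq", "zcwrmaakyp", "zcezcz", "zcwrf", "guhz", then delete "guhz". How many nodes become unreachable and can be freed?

4

After clearing the end-marker at "guhz", prune upward until reaching a node still needed by another word.
No other word shares any prefix with "guhz", so all 4 of its nodes go.
Nodes removed: 4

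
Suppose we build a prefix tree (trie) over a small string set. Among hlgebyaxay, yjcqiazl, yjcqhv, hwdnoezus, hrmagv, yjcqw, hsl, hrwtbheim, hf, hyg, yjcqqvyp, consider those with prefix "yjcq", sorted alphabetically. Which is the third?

yjcqqvyp

Filter for "yjcq…" and sort: "yjcqhv", "yjcqiazl", "yjcqqvyp", "yjcqw"
Position 3: yjcqqvyp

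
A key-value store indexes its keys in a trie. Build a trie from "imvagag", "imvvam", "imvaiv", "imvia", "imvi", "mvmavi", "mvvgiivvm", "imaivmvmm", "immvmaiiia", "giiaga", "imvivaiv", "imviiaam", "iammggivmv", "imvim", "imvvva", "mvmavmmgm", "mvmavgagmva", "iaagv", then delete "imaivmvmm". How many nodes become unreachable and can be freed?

Walk "imaivmvmm" from the leaf back toward the root, removing each node that no remaining word uses.
The suffix "aivmvmm" (7 nodes) is used only by "imaivmvmm"; the node for "im" still has the child "v", so pruning stops there.
Nodes removed: 7

7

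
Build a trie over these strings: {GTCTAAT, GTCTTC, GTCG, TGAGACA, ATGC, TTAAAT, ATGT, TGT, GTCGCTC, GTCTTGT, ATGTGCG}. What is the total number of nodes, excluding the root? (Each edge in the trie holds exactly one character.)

36

Trie structure (* marks end of a word):
(root)
├─ A
│  └─ T
│     └─ G
│        ├─ C *
│        └─ T *
│           └─ G
│              └─ C
│                 └─ G *
├─ G
│  └─ T
│     └─ C
│        ├─ G *
│        │  └─ C
│        │     └─ T
│        │        └─ C *
│        └─ T
│           ├─ A
│           │  └─ A
│           │     └─ T *
│           └─ T
│              ├─ C *
│              └─ G
│                 └─ T *
└─ T
   ├─ G
   │  ├─ A
   │  │  └─ G
   │  │     └─ A
   │  │        └─ C
   │  │           └─ A *
   │  └─ T *
   └─ T
      └─ A
         └─ A
            └─ A
               └─ T *
Counting every labelled node above: 36.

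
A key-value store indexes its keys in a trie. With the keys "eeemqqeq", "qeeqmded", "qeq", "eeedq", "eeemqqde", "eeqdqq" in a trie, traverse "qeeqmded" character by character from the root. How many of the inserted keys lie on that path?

1

Walk "qeeqmded" from the root; an end-of-word marker is hit whenever a stored word is a prefix of "qeeqmded".
Prefixes of the query that are stored words: "qeeqmded"
Count: 1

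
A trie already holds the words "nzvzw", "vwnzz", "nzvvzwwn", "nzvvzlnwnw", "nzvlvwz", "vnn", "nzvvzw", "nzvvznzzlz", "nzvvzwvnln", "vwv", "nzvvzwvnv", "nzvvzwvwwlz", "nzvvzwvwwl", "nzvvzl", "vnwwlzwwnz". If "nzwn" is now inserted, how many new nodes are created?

"nz" is already a path in the trie; the remaining "wn" must be added.
Each of the 2 remaining characters creates one node.

2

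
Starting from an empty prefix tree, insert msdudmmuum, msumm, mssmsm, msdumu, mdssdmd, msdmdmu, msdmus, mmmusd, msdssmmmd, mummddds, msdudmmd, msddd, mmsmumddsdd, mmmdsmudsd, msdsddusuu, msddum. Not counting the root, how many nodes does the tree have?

76

Insert word by word; a character creates a node only if that edge doesn't already exist:
  "msdudmmuum" → 10 new (m, s, d, u, d, m, m, u, u, m)
  "msumm" → prefix "ms" already present; 3 new (u, m, m)
  "mssmsm" → prefix "ms" already present; 4 new (s, m, s, m)
  "msdumu" → prefix "msdu" already present; 2 new (m, u)
  "mdssdmd" → prefix "m" already present; 6 new (d, s, s, d, m, d)
  "msdmdmu" → prefix "msd" already present; 4 new (m, d, m, u)
  "msdmus" → prefix "msdm" already present; 2 new (u, s)
  "mmmusd" → prefix "m" already present; 5 new (m, m, u, s, d)
  "msdssmmmd" → prefix "msd" already present; 6 new (s, s, m, m, m, d)
  "mummddds" → prefix "m" already present; 7 new (u, m, m, d, d, d, s)
  "msdudmmd" → prefix "msdudmm" already present; 1 new (d)
  "msddd" → prefix "msd" already present; 2 new (d, d)
  "mmsmumddsdd" → prefix "mm" already present; 9 new (s, m, u, m, d, d, s, d, d)
  "mmmdsmudsd" → prefix "mmm" already present; 7 new (d, s, m, u, d, s, d)
  "msdsddusuu" → prefix "msds" already present; 6 new (d, d, u, s, u, u)
  "msddum" → prefix "msdd" already present; 2 new (u, m)
Total nodes = 10 + 3 + 4 + 2 + 6 + 4 + 2 + 5 + 6 + 7 + 1 + 2 + 9 + 7 + 6 + 2 = 76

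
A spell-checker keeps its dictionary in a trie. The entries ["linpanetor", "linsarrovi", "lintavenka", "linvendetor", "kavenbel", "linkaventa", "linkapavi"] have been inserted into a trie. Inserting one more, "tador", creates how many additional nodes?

5

"tador" shares no prefix with any stored word, so all 5 characters open new nodes.
5 − 0 = 5 new nodes.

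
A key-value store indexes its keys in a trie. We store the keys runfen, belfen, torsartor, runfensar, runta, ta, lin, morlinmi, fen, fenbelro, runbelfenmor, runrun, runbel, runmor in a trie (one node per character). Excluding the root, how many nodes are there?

61

Trace insertions, counting only characters that open a new branch:
  "runfen" → 6 new (r, u, n, f, e, n)
  "belfen" → 6 new (b, e, l, f, e, n)
  "torsartor" → 9 new (t, o, r, s, a, r, t, o, r)
  "runfensar" → prefix "runfen" already present; 3 new (s, a, r)
  "runta" → prefix "run" already present; 2 new (t, a)
  "ta" → prefix "t" already present; 1 new (a)
  "lin" → 3 new (l, i, n)
  "morlinmi" → 8 new (m, o, r, l, i, n, m, i)
  "fen" → 3 new (f, e, n)
  "fenbelro" → prefix "fen" already present; 5 new (b, e, l, r, o)
  "runbelfenmor" → prefix "run" already present; 9 new (b, e, l, f, e, n, m, o, r)
  "runrun" → prefix "run" already present; 3 new (r, u, n)
  "runbel" → prefix "runbel" already present; 0 new (none)
  "runmor" → prefix "run" already present; 3 new (m, o, r)
Total nodes = 6 + 6 + 9 + 3 + 2 + 1 + 3 + 8 + 3 + 5 + 9 + 3 + 0 + 3 = 61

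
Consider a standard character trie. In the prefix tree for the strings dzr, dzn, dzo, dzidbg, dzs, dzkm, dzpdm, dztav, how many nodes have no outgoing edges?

8

Leaves are exactly the stored words that no other stored word extends.
Those words: "dzidbg", "dzkm", "dzn", "dzo", "dzpdm", "dzr", "dzs", "dztav"
Leaf count: 8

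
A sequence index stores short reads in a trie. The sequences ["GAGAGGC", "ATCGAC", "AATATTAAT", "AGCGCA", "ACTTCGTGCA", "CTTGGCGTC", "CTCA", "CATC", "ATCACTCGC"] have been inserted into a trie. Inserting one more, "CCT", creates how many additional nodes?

The longest prefix of "CCT" already in the trie is "C" (length 1).
So 3 − 1 = 2 new nodes.

2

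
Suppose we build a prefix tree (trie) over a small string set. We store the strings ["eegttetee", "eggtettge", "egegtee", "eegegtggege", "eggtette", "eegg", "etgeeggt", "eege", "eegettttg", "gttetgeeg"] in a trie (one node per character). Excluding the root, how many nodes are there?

53

For each word, the new-node count is its length minus the longest prefix already in the trie:
  "eegttetee" → 9 new (e, e, g, t, t, e, t, e, e)
  "eggtettge" → prefix "e" already present; 8 new (g, g, t, e, t, t, g, e)
  "egegtee" → prefix "eg" already present; 5 new (e, g, t, e, e)
  "eegegtggege" → prefix "eeg" already present; 8 new (e, g, t, g, g, e, g, e)
  "eggtette" → prefix "eggtett" already present; 1 new (e)
  "eegg" → prefix "eeg" already present; 1 new (g)
  "etgeeggt" → prefix "e" already present; 7 new (t, g, e, e, g, g, t)
  "eege" → prefix "eege" already present; 0 new (none)
  "eegettttg" → prefix "eege" already present; 5 new (t, t, t, t, g)
  "gttetgeeg" → 9 new (g, t, t, e, t, g, e, e, g)
Total nodes = 9 + 8 + 5 + 8 + 1 + 1 + 7 + 0 + 5 + 9 = 53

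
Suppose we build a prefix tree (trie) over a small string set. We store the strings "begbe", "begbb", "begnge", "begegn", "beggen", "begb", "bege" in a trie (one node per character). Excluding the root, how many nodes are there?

15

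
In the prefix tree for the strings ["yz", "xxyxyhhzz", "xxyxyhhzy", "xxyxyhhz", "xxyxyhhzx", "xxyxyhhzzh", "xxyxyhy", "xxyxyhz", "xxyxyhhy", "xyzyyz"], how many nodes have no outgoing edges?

Leaves are exactly the stored words that no other stored word extends.
Those words: "xxyxyhhy", "xxyxyhhzx", "xxyxyhhzy", "xxyxyhhzzh", "xxyxyhy", "xxyxyhz", "xyzyyz", "yz"
Leaf count: 8

8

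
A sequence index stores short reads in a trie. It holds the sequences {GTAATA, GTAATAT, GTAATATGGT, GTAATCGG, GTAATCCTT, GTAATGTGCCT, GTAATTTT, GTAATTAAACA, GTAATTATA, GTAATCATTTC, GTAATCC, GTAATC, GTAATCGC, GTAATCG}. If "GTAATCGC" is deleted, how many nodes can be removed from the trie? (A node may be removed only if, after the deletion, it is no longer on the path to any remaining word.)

1

A node on "GTAATCGC"'s path can go only if nothing else ends at it or branches off below it.
The suffix "C" (1 node) is used only by "GTAATCGC"; the node for "GTAATCG" still has the child "G", so pruning stops there.
Nodes removed: 1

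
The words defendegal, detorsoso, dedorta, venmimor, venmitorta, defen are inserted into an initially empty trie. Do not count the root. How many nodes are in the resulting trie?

Count nodes per top-level branch (shared prefixes stored once):
  'd'-branch (dedorta, defen, defendegal, detorsoso): 22 nodes
  'v'-branch (venmimor, venmitorta): 13 nodes
Sum: 35

35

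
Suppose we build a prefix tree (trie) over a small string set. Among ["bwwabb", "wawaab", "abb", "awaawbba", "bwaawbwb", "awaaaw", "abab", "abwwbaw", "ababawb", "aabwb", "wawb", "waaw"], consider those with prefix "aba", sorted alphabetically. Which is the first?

Words with prefix "aba", in lexicographic order: "abab", "ababawb"
The 1st is abab.

abab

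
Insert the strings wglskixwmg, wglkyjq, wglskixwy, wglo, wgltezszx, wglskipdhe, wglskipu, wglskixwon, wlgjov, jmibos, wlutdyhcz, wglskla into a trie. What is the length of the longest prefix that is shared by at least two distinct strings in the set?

Equivalently: take the maximum, over all pairs, of their longest common prefix length.
e.g. "wglskixwmg" and "wglskixwon" share the prefix "wglskixw" of length 8; no pair shares a longer one.
Longest shared-prefix length: 8

8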